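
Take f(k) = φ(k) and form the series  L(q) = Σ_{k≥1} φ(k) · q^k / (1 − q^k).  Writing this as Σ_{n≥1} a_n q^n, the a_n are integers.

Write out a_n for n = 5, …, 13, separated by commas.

q^5  k|5↦φ(k): 5:4 1:1  a_5=5
q^6  k|6↦φ(k): 6:2 3:2 2:1 1:1  a_6=6
d|7:{1,7}  Σφ=1+6=7
n=8: 1·8 2·4 4·2 8·1  φ→[1+1+2+4]=8
[q^9] φ(1)=1,φ(3)=2,φ(9)=6 ⇒ 9
[q^10] φ(1)=1,φ(2)=1,φ(5)=4,φ(10)=4 ⇒ 10
d|11:{1,11}  Σφ=1+10=11
[q^12] φ(1)=1,φ(2)=1,φ(3)=2,φ(4)=2,φ(6)=2,φ(12)=4 ⇒ 12
d|13:{1,13}  Σφ=1+12=13

5, 6, 7, 8, 9, 10, 11, 12, 13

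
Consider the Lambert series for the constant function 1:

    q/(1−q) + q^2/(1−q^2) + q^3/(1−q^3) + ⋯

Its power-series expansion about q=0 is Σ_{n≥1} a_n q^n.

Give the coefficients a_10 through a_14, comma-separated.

q^10  k|10↦f(k): 10:1 5:1 2:1 1:1  a_10=4
d|11:{1,11}  Σf=1+1=2
q^12  k|12↦f(k): 12:1 6:1 4:1 3:1 2:1 1:1  a_12=6
n=13: 1·13 13·1  f→[1+1]=2
d|14:{14,7,2,1}  Σf=1+1+1+1=4

4, 2, 6, 2, 4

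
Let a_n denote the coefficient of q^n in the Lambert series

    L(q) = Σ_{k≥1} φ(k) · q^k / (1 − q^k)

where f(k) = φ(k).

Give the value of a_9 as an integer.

d|9:{9,3,1}  Σφ=6+2+1=9

a_9 = 9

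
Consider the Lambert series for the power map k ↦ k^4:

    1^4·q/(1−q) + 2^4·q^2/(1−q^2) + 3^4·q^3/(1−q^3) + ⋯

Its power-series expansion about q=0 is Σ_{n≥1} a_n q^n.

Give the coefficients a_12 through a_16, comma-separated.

[q^12] f(1)=1,f(2)=16,f(3)=81,f(4)=256,f(6)=1296,f(12)=20736 ⇒ 22386
n=13: 13·1 1·13  f→[28561+1]=28562
d|14:{14,7,2,1}  Σf=38416+2401+16+1=40834
d|15:{1,3,5,15}  Σf=1+81+625+50625=51332
d|16:{1,2,4,8,16}  Σf=1+16+256+4096+65536=69905

22386, 28562, 40834, 51332, 69905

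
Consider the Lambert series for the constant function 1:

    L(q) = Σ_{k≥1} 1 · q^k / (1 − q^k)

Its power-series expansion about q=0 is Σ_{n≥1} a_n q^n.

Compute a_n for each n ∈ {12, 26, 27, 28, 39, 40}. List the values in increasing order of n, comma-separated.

6, 4, 4, 6, 4, 8

d|12:{1,2,3,4,6,12}  Σf=1+1+1+1+1+1=6
[q^26] f(1)=1,f(2)=1,f(13)=1,f(26)=1 ⇒ 4
d|27:{27,9,3,1}  Σf=1+1+1+1=4
[q^28] f(28)=1,f(14)=1,f(7)=1,f(4)=1,f(2)=1,f(1)=1 ⇒ 6
n=39: 39·1 13·3 3·13 1·39  f→[1+1+1+1]=4
n=40: 1·40 2·20 4·10 5·8 8·5 10·4 20·2 40·1  f→[1+1+1+1+1+1+1+1]=8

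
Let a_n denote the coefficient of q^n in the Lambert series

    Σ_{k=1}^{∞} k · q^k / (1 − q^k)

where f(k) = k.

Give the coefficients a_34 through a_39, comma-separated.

[q^34] f(1)=1,f(2)=2,f(17)=17,f(34)=34 ⇒ 54
[q^35] f(35)=35,f(7)=7,f(5)=5,f(1)=1 ⇒ 48
n=36: 36·1 18·2 12·3 9·4 6·6 4·9 3·12 2·18 1·36  f→[36+18+12+9+6+4+3+2+1]=91
d|37:{37,1}  Σf=37+1=38
q^38  k|38↦f(k): 38:38 19:19 2:2 1:1  a_38=60
[q^39] f(1)=1,f(3)=3,f(13)=13,f(39)=39 ⇒ 56

54, 48, 91, 38, 60, 56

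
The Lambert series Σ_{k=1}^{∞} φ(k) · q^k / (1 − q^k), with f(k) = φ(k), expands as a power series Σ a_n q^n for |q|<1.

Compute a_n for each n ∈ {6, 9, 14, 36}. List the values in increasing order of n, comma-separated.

[q^6] φ(6)=2,φ(3)=2,φ(2)=1,φ(1)=1 ⇒ 6
d|9:{9,3,1}  Σφ=6+2+1=9
d|14:{1,2,7,14}  Σφ=1+1+6+6=14
[q^36] φ(1)=1,φ(2)=1,φ(3)=2,φ(4)=2,φ(6)=2,φ(9)=6,φ(12)=4,φ(18)=6,φ(36)=12 ⇒ 36

6, 9, 14, 36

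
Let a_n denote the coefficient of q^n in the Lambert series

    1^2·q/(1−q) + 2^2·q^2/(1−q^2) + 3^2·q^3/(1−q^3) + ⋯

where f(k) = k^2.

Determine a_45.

[q^45] f(45)=2025,f(15)=225,f(9)=81,f(5)=25,f(3)=9,f(1)=1 ⇒ 2366

a_45 = 2366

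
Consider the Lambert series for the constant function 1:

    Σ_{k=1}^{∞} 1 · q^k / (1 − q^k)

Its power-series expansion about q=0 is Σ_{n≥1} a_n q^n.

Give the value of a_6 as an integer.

a_6 = 4

q^6  k|6↦f(k): 1:1 2:1 3:1 6:1  a_6=4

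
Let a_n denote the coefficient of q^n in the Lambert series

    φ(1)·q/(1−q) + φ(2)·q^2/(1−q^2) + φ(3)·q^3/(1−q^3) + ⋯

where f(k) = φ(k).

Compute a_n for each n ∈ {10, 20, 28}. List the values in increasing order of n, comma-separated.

d|10:{1,2,5,10}  Σφ=1+1+4+4=10
[q^20] φ(20)=8,φ(10)=4,φ(5)=4,φ(4)=2,φ(2)=1,φ(1)=1 ⇒ 20
n=28: 28·1 14·2 7·4 4·7 2·14 1·28  φ→[12+6+6+2+1+1]=28

10, 20, 28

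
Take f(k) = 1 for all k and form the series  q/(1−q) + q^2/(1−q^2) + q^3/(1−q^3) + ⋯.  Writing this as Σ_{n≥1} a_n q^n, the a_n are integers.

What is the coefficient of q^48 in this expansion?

n=48: 1·48 2·24 3·16 4·12 6·8 8·6 12·4 16·3 24·2 48·1  f→[1+1+1+1+1+1+1+1+1+1]=10

a_48 = 10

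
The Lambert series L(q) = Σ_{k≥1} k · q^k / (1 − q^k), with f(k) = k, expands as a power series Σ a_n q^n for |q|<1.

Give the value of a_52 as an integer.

d|52:{52,26,13,4,2,1}  Σf=52+26+13+4+2+1=98

a_52 = 98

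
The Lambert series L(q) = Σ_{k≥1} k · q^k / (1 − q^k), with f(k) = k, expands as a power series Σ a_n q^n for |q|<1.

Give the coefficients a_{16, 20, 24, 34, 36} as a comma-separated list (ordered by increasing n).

q^16  k|16↦f(k): 16:16 8:8 4:4 2:2 1:1  a_16=31
[q^20] f(1)=1,f(2)=2,f(4)=4,f(5)=5,f(10)=10,f(20)=20 ⇒ 42
n=24: 1·24 2·12 3·8 4·6 6·4 8·3 12·2 24·1  f→[1+2+3+4+6+8+12+24]=60
q^34  k|34↦f(k): 1:1 2:2 17:17 34:34  a_34=54
q^36  k|36↦f(k): 1:1 2:2 3:3 4:4 6:6 9:9 12:12 18:18 36:36  a_36=91

31, 42, 60, 54, 91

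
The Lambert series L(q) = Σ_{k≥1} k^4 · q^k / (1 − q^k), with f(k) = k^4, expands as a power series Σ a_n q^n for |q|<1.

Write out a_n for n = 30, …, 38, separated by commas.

n=30: 1·30 2·15 3·10 5·6 6·5 10·3 15·2 30·1  f→[1+16+81+625+1296+10000+50625+810000]=872644
n=31: 31·1 1·31  f→[923521+1]=923522
d|32:{32,16,8,4,2,1}  Σf=1048576+65536+4096+256+16+1=1118481
[q^33] f(33)=1185921,f(11)=14641,f(3)=81,f(1)=1 ⇒ 1200644
[q^34] f(1)=1,f(2)=16,f(17)=83521,f(34)=1336336 ⇒ 1419874
d|35:{35,7,5,1}  Σf=1500625+2401+625+1=1503652
q^36  k|36↦f(k): 36:1679616 18:104976 12:20736 9:6561 6:1296 4:256 3:81 2:16 1:1  a_36=1813539
q^37  k|37↦f(k): 37:1874161 1:1  a_37=1874162
d|38:{1,2,19,38}  Σf=1+16+130321+2085136=2215474

872644, 923522, 1118481, 1200644, 1419874, 1503652, 1813539, 1874162, 2215474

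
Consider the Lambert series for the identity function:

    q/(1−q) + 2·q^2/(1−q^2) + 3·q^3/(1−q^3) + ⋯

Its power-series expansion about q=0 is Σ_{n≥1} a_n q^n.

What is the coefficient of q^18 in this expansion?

n=18: 18·1 9·2 6·3 3·6 2·9 1·18  f→[18+9+6+3+2+1]=39

a_18 = 39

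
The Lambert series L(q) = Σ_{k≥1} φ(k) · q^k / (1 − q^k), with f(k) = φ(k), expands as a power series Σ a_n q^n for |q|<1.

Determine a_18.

n=18: 18·1 9·2 6·3 3·6 2·9 1·18  φ→[6+6+2+2+1+1]=18

a_18 = 18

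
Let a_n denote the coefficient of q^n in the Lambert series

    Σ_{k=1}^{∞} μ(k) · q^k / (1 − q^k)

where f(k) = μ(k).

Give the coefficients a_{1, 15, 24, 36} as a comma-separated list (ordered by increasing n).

1, 0, 0, 0

n=1: 1·1  μ→[1]=1
n=15: 1·15 3·5 5·3 15·1  μ→[1+(-1)+(-1)+1]=0
d|24:{24,12,8,6,4,3,2,1}  Σμ=0+0+0+1+0+(-1)+(-1)+1=0
[q^36] μ(1)=1,μ(2)=-1,μ(3)=-1,μ(4)=0,μ(6)=1,μ(9)=0,μ(12)=0,μ(18)=0,μ(36)=0 ⇒ 0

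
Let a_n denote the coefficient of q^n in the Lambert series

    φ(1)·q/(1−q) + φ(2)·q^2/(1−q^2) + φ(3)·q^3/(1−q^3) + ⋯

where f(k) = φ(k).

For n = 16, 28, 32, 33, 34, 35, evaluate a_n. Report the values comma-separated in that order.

q^16  k|16↦φ(k): 1:1 2:1 4:2 8:4 16:8  a_16=16
n=28: 28·1 14·2 7·4 4·7 2·14 1·28  φ→[12+6+6+2+1+1]=28
n=32: 1·32 2·16 4·8 8·4 16·2 32·1  φ→[1+1+2+4+8+16]=32
q^33  k|33↦φ(k): 33:20 11:10 3:2 1:1  a_33=33
n=34: 34·1 17·2 2·17 1·34  φ→[16+16+1+1]=34
d|35:{35,7,5,1}  Σφ=24+6+4+1=35

16, 28, 32, 33, 34, 35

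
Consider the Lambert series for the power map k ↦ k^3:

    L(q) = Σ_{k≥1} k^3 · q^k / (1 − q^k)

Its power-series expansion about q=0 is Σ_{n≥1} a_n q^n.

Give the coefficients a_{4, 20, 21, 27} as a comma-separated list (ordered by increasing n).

73, 9198, 9632, 20440

[q^4] f(1)=1,f(2)=8,f(4)=64 ⇒ 73
n=20: 1·20 2·10 4·5 5·4 10·2 20·1  f→[1+8+64+125+1000+8000]=9198
d|21:{1,3,7,21}  Σf=1+27+343+9261=9632
n=27: 27·1 9·3 3·9 1·27  f→[19683+729+27+1]=20440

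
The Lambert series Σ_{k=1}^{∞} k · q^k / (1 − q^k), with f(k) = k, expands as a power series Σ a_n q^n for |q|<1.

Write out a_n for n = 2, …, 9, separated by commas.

3, 4, 7, 6, 12, 8, 15, 13

n=2: 2·1 1·2  f→[2+1]=3
q^3  k|3↦f(k): 3:3 1:1  a_3=4
q^4  k|4↦f(k): 4:4 2:2 1:1  a_4=7
d|5:{1,5}  Σf=1+5=6
d|6:{1,2,3,6}  Σf=1+2+3+6=12
[q^7] f(7)=7,f(1)=1 ⇒ 8
[q^8] f(1)=1,f(2)=2,f(4)=4,f(8)=8 ⇒ 15
[q^9] f(9)=9,f(3)=3,f(1)=1 ⇒ 13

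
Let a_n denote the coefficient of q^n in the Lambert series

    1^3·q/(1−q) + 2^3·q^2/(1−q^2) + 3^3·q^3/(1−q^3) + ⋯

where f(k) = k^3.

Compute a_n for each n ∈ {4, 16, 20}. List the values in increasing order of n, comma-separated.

73, 4681, 9198

d|4:{4,2,1}  Σf=64+8+1=73
d|16:{1,2,4,8,16}  Σf=1+8+64+512+4096=4681
n=20: 20·1 10·2 5·4 4·5 2·10 1·20  f→[8000+1000+125+64+8+1]=9198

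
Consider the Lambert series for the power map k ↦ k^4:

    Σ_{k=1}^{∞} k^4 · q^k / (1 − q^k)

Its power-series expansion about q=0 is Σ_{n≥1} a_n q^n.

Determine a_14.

a_14 = 40834

q^14  k|14↦f(k): 14:38416 7:2401 2:16 1:1  a_14=40834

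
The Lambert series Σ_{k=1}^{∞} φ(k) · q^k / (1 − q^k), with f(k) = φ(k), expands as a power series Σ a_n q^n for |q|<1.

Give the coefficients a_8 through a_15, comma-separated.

q^8  k|8↦φ(k): 8:4 4:2 2:1 1:1  a_8=8
d|9:{1,3,9}  Σφ=1+2+6=9
q^10  k|10↦φ(k): 1:1 2:1 5:4 10:4  a_10=10
[q^11] φ(1)=1,φ(11)=10 ⇒ 11
[q^12] φ(12)=4,φ(6)=2,φ(4)=2,φ(3)=2,φ(2)=1,φ(1)=1 ⇒ 12
d|13:{13,1}  Σφ=12+1=13
d|14:{1,2,7,14}  Σφ=1+1+6+6=14
d|15:{1,3,5,15}  Σφ=1+2+4+8=15

8, 9, 10, 11, 12, 13, 14, 15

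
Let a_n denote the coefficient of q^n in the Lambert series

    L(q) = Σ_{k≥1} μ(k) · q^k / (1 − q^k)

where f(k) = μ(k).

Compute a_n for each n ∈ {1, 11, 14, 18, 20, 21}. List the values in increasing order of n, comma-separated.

1, 0, 0, 0, 0, 0

[q^1] μ(1)=1 ⇒ 1
n=11: 1·11 11·1  μ→[1+(-1)]=0
d|14:{14,7,2,1}  Σμ=1+(-1)+(-1)+1=0
q^18  k|18↦μ(k): 18:0 9:0 6:1 3:-1 2:-1 1:1  a_18=0
[q^20] μ(1)=1,μ(2)=-1,μ(4)=0,μ(5)=-1,μ(10)=1,μ(20)=0 ⇒ 0
q^21  k|21↦μ(k): 21:1 7:-1 3:-1 1:1  a_21=0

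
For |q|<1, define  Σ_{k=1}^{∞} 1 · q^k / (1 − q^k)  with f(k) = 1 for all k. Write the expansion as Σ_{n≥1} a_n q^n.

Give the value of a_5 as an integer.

a_5 = 2

d|5:{5,1}  Σf=1+1=2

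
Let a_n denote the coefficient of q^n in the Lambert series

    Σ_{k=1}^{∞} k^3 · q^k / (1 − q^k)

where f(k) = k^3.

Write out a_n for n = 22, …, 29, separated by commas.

[q^22] f(1)=1,f(2)=8,f(11)=1331,f(22)=10648 ⇒ 11988
d|23:{1,23}  Σf=1+12167=12168
n=24: 1·24 2·12 3·8 4·6 6·4 8·3 12·2 24·1  f→[1+8+27+64+216+512+1728+13824]=16380
n=25: 1·25 5·5 25·1  f→[1+125+15625]=15751
n=26: 26·1 13·2 2·13 1·26  f→[17576+2197+8+1]=19782
d|27:{1,3,9,27}  Σf=1+27+729+19683=20440
n=28: 28·1 14·2 7·4 4·7 2·14 1·28  f→[21952+2744+343+64+8+1]=25112
[q^29] f(1)=1,f(29)=24389 ⇒ 24390

11988, 12168, 16380, 15751, 19782, 20440, 25112, 24390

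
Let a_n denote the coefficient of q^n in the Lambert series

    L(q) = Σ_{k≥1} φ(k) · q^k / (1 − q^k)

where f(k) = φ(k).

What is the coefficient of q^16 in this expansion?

d|16:{1,2,4,8,16}  Σφ=1+1+2+4+8=16

a_16 = 16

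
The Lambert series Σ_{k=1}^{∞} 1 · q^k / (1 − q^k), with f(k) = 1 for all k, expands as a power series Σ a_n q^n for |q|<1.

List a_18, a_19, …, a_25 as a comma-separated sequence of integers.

n=18: 18·1 9·2 6·3 3·6 2·9 1·18  f→[1+1+1+1+1+1]=6
n=19: 19·1 1·19  f→[1+1]=2
n=20: 1·20 2·10 4·5 5·4 10·2 20·1  f→[1+1+1+1+1+1]=6
n=21: 21·1 7·3 3·7 1·21  f→[1+1+1+1]=4
n=22: 22·1 11·2 2·11 1·22  f→[1+1+1+1]=4
d|23:{1,23}  Σf=1+1=2
d|24:{24,12,8,6,4,3,2,1}  Σf=1+1+1+1+1+1+1+1=8
n=25: 1·25 5·5 25·1  f→[1+1+1]=3

6, 2, 6, 4, 4, 2, 8, 3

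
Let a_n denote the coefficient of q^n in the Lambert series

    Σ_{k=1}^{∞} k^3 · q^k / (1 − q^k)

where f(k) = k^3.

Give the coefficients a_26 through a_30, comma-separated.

[q^26] f(26)=17576,f(13)=2197,f(2)=8,f(1)=1 ⇒ 19782
n=27: 27·1 9·3 3·9 1·27  f→[19683+729+27+1]=20440
[q^28] f(1)=1,f(2)=8,f(4)=64,f(7)=343,f(14)=2744,f(28)=21952 ⇒ 25112
n=29: 1·29 29·1  f→[1+24389]=24390
[q^30] f(1)=1,f(2)=8,f(3)=27,f(5)=125,f(6)=216,f(10)=1000,f(15)=3375,f(30)=27000 ⇒ 31752

19782, 20440, 25112, 24390, 31752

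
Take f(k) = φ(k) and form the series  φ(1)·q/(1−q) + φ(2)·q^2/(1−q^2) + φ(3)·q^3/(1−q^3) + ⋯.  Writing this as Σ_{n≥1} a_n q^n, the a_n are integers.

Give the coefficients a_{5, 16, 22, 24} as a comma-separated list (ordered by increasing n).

[q^5] φ(5)=4,φ(1)=1 ⇒ 5
q^16  k|16↦φ(k): 1:1 2:1 4:2 8:4 16:8  a_16=16
[q^22] φ(1)=1,φ(2)=1,φ(11)=10,φ(22)=10 ⇒ 22
q^24  k|24↦φ(k): 24:8 12:4 8:4 6:2 4:2 3:2 2:1 1:1  a_24=24

5, 16, 22, 24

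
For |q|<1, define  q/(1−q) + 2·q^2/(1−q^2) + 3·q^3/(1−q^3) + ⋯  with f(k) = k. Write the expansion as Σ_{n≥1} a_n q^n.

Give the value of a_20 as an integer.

a_20 = 42

q^20  k|20↦f(k): 1:1 2:2 4:4 5:5 10:10 20:20  a_20=42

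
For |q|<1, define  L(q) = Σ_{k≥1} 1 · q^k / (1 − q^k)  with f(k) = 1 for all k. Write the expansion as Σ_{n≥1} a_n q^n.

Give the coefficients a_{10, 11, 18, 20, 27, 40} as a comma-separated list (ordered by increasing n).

4, 2, 6, 6, 4, 8

[q^10] f(10)=1,f(5)=1,f(2)=1,f(1)=1 ⇒ 4
d|11:{1,11}  Σf=1+1=2
d|18:{1,2,3,6,9,18}  Σf=1+1+1+1+1+1=6
[q^20] f(1)=1,f(2)=1,f(4)=1,f(5)=1,f(10)=1,f(20)=1 ⇒ 6
q^27  k|27↦f(k): 1:1 3:1 9:1 27:1  a_27=4
q^40  k|40↦f(k): 40:1 20:1 10:1 8:1 5:1 4:1 2:1 1:1  a_40=8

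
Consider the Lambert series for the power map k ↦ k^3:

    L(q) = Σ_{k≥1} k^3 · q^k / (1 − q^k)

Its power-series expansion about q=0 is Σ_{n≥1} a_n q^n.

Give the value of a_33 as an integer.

a_33 = 37296

[q^33] f(1)=1,f(3)=27,f(11)=1331,f(33)=35937 ⇒ 37296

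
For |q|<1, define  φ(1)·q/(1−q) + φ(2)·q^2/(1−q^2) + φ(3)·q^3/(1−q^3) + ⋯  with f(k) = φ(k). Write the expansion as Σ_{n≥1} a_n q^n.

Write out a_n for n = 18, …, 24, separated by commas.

d|18:{18,9,6,3,2,1}  Σφ=6+6+2+2+1+1=18
[q^19] φ(19)=18,φ(1)=1 ⇒ 19
[q^20] φ(20)=8,φ(10)=4,φ(5)=4,φ(4)=2,φ(2)=1,φ(1)=1 ⇒ 20
[q^21] φ(1)=1,φ(3)=2,φ(7)=6,φ(21)=12 ⇒ 21
n=22: 1·22 2·11 11·2 22·1  φ→[1+1+10+10]=22
n=23: 1·23 23·1  φ→[1+22]=23
q^24  k|24↦φ(k): 24:8 12:4 8:4 6:2 4:2 3:2 2:1 1:1  a_24=24

18, 19, 20, 21, 22, 23, 24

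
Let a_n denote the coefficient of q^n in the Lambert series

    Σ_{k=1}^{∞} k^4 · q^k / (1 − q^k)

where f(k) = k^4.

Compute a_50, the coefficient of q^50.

a_50 = 6651267

[q^50] f(50)=6250000,f(25)=390625,f(10)=10000,f(5)=625,f(2)=16,f(1)=1 ⇒ 6651267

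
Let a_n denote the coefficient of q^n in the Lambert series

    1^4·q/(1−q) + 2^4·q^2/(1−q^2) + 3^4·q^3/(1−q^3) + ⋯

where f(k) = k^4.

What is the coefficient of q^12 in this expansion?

d|12:{1,2,3,4,6,12}  Σf=1+16+81+256+1296+20736=22386

a_12 = 22386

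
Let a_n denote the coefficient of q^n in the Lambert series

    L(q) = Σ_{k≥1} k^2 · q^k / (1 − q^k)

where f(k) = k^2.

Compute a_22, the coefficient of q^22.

a_22 = 610

q^22  k|22↦f(k): 22:484 11:121 2:4 1:1  a_22=610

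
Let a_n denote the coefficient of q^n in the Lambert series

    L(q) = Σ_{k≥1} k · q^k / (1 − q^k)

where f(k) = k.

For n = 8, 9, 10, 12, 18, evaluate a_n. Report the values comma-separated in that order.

15, 13, 18, 28, 39

[q^8] f(8)=8,f(4)=4,f(2)=2,f(1)=1 ⇒ 15
d|9:{9,3,1}  Σf=9+3+1=13
[q^10] f(1)=1,f(2)=2,f(5)=5,f(10)=10 ⇒ 18
q^12  k|12↦f(k): 12:12 6:6 4:4 3:3 2:2 1:1  a_12=28
n=18: 18·1 9·2 6·3 3·6 2·9 1·18  f→[18+9+6+3+2+1]=39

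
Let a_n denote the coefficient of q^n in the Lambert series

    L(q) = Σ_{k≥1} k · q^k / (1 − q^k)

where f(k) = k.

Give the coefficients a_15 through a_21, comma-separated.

d|15:{1,3,5,15}  Σf=1+3+5+15=24
[q^16] f(16)=16,f(8)=8,f(4)=4,f(2)=2,f(1)=1 ⇒ 31
q^17  k|17↦f(k): 1:1 17:17  a_17=18
n=18: 18·1 9·2 6·3 3·6 2·9 1·18  f→[18+9+6+3+2+1]=39
d|19:{19,1}  Σf=19+1=20
q^20  k|20↦f(k): 1:1 2:2 4:4 5:5 10:10 20:20  a_20=42
[q^21] f(21)=21,f(7)=7,f(3)=3,f(1)=1 ⇒ 32

24, 31, 18, 39, 20, 42, 32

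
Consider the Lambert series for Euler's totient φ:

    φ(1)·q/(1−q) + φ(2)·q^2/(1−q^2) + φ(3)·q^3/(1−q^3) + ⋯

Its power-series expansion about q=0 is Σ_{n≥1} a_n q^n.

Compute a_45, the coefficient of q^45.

[q^45] φ(1)=1,φ(3)=2,φ(5)=4,φ(9)=6,φ(15)=8,φ(45)=24 ⇒ 45

a_45 = 45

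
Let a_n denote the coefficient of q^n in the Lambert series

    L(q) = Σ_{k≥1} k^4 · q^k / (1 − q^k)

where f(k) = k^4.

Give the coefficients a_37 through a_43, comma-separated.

1874162, 2215474, 2342084, 2734994, 2825762, 3348388, 3418802

n=37: 1·37 37·1  f→[1+1874161]=1874162
q^38  k|38↦f(k): 38:2085136 19:130321 2:16 1:1  a_38=2215474
[q^39] f(1)=1,f(3)=81,f(13)=28561,f(39)=2313441 ⇒ 2342084
n=40: 1·40 2·20 4·10 5·8 8·5 10·4 20·2 40·1  f→[1+16+256+625+4096+10000+160000+2560000]=2734994
n=41: 1·41 41·1  f→[1+2825761]=2825762
n=42: 1·42 2·21 3·14 6·7 7·6 14·3 21·2 42·1  f→[1+16+81+1296+2401+38416+194481+3111696]=3348388
d|43:{1,43}  Σf=1+3418801=3418802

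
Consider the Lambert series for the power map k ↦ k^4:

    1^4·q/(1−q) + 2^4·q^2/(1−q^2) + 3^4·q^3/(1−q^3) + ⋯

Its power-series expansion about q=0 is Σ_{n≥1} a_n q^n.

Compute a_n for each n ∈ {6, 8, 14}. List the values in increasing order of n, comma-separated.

n=6: 6·1 3·2 2·3 1·6  f→[1296+81+16+1]=1394
n=8: 1·8 2·4 4·2 8·1  f→[1+16+256+4096]=4369
q^14  k|14↦f(k): 14:38416 7:2401 2:16 1:1  a_14=40834

1394, 4369, 40834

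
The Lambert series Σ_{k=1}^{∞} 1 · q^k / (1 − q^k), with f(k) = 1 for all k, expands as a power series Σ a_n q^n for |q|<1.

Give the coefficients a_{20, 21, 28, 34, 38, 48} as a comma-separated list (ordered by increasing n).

n=20: 1·20 2·10 4·5 5·4 10·2 20·1  f→[1+1+1+1+1+1]=6
d|21:{1,3,7,21}  Σf=1+1+1+1=4
q^28  k|28↦f(k): 28:1 14:1 7:1 4:1 2:1 1:1  a_28=6
[q^34] f(34)=1,f(17)=1,f(2)=1,f(1)=1 ⇒ 4
n=38: 38·1 19·2 2·19 1·38  f→[1+1+1+1]=4
q^48  k|48↦f(k): 1:1 2:1 3:1 4:1 6:1 8:1 12:1 16:1 24:1 48:1  a_48=10

6, 4, 6, 4, 4, 10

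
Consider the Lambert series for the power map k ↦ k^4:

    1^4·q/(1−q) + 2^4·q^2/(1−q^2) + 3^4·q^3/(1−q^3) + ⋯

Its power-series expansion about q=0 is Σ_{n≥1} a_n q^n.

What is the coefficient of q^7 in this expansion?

d|7:{7,1}  Σf=2401+1=2402

a_7 = 2402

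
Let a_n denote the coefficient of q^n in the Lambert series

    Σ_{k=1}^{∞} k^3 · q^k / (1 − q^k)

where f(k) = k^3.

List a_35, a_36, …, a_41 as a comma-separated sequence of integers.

q^35  k|35↦f(k): 35:42875 7:343 5:125 1:1  a_35=43344
q^36  k|36↦f(k): 36:46656 18:5832 12:1728 9:729 6:216 4:64 3:27 2:8 1:1  a_36=55261
q^37  k|37↦f(k): 37:50653 1:1  a_37=50654
q^38  k|38↦f(k): 38:54872 19:6859 2:8 1:1  a_38=61740
n=39: 39·1 13·3 3·13 1·39  f→[59319+2197+27+1]=61544
[q^40] f(1)=1,f(2)=8,f(4)=64,f(5)=125,f(8)=512,f(10)=1000,f(20)=8000,f(40)=64000 ⇒ 73710
n=41: 1·41 41·1  f→[1+68921]=68922

43344, 55261, 50654, 61740, 61544, 73710, 68922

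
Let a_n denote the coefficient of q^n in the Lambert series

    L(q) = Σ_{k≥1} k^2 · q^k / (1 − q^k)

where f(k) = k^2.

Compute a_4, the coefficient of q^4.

d|4:{4,2,1}  Σf=16+4+1=21

a_4 = 21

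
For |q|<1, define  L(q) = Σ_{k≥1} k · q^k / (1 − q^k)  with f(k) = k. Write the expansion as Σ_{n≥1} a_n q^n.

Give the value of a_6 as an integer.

d|6:{1,2,3,6}  Σf=1+2+3+6=12

a_6 = 12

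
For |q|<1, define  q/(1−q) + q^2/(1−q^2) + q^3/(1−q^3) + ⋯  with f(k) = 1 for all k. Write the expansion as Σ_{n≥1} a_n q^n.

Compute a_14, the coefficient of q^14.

q^14  k|14↦f(k): 14:1 7:1 2:1 1:1  a_14=4

a_14 = 4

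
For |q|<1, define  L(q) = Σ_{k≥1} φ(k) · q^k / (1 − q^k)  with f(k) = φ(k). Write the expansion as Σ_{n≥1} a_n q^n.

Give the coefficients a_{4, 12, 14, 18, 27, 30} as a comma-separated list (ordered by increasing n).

[q^4] φ(4)=2,φ(2)=1,φ(1)=1 ⇒ 4
d|12:{12,6,4,3,2,1}  Σφ=4+2+2+2+1+1=12
q^14  k|14↦φ(k): 1:1 2:1 7:6 14:6  a_14=14
n=18: 1·18 2·9 3·6 6·3 9·2 18·1  φ→[1+1+2+2+6+6]=18
q^27  k|27↦φ(k): 1:1 3:2 9:6 27:18  a_27=27
n=30: 1·30 2·15 3·10 5·6 6·5 10·3 15·2 30·1  φ→[1+1+2+4+2+4+8+8]=30

4, 12, 14, 18, 27, 30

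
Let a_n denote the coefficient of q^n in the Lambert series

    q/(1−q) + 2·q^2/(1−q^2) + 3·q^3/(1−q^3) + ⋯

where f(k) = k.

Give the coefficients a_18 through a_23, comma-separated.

[q^18] f(1)=1,f(2)=2,f(3)=3,f(6)=6,f(9)=9,f(18)=18 ⇒ 39
n=19: 19·1 1·19  f→[19+1]=20
q^20  k|20↦f(k): 1:1 2:2 4:4 5:5 10:10 20:20  a_20=42
q^21  k|21↦f(k): 21:21 7:7 3:3 1:1  a_21=32
[q^22] f(22)=22,f(11)=11,f(2)=2,f(1)=1 ⇒ 36
d|23:{23,1}  Σf=23+1=24

39, 20, 42, 32, 36, 24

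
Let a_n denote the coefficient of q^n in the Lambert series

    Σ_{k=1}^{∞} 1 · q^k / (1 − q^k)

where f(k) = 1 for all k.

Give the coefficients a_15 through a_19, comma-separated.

4, 5, 2, 6, 2

n=15: 1·15 3·5 5·3 15·1  f→[1+1+1+1]=4
q^16  k|16↦f(k): 1:1 2:1 4:1 8:1 16:1  a_16=5
[q^17] f(17)=1,f(1)=1 ⇒ 2
n=18: 18·1 9·2 6·3 3·6 2·9 1·18  f→[1+1+1+1+1+1]=6
d|19:{19,1}  Σf=1+1=2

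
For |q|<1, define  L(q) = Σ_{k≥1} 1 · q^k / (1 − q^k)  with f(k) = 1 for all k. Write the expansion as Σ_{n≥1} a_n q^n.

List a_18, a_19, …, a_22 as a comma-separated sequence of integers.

6, 2, 6, 4, 4

n=18: 18·1 9·2 6·3 3·6 2·9 1·18  f→[1+1+1+1+1+1]=6
[q^19] f(19)=1,f(1)=1 ⇒ 2
q^20  k|20↦f(k): 20:1 10:1 5:1 4:1 2:1 1:1  a_20=6
n=21: 21·1 7·3 3·7 1·21  f→[1+1+1+1]=4
n=22: 22·1 11·2 2·11 1·22  f→[1+1+1+1]=4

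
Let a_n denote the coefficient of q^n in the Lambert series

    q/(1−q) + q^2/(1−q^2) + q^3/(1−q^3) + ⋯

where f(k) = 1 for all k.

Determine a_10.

a_10 = 4

n=10: 1·10 2·5 5·2 10·1  f→[1+1+1+1]=4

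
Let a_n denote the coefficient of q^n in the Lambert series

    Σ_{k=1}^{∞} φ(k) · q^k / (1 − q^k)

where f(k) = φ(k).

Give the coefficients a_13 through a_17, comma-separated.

d|13:{1,13}  Σφ=1+12=13
[q^14] φ(1)=1,φ(2)=1,φ(7)=6,φ(14)=6 ⇒ 14
q^15  k|15↦φ(k): 1:1 3:2 5:4 15:8  a_15=15
n=16: 1·16 2·8 4·4 8·2 16·1  φ→[1+1+2+4+8]=16
[q^17] φ(17)=16,φ(1)=1 ⇒ 17

13, 14, 15, 16, 17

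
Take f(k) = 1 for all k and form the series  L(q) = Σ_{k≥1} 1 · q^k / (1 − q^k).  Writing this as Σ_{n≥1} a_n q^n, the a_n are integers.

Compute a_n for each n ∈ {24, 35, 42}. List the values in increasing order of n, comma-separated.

[q^24] f(24)=1,f(12)=1,f(8)=1,f(6)=1,f(4)=1,f(3)=1,f(2)=1,f(1)=1 ⇒ 8
n=35: 35·1 7·5 5·7 1·35  f→[1+1+1+1]=4
d|42:{42,21,14,7,6,3,2,1}  Σf=1+1+1+1+1+1+1+1=8

8, 4, 8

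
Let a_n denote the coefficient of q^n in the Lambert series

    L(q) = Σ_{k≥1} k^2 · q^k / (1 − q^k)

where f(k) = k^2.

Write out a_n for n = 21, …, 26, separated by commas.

500, 610, 530, 850, 651, 850

d|21:{1,3,7,21}  Σf=1+9+49+441=500
d|22:{22,11,2,1}  Σf=484+121+4+1=610
d|23:{1,23}  Σf=1+529=530
q^24  k|24↦f(k): 24:576 12:144 8:64 6:36 4:16 3:9 2:4 1:1  a_24=850
q^25  k|25↦f(k): 1:1 5:25 25:625  a_25=651
n=26: 26·1 13·2 2·13 1·26  f→[676+169+4+1]=850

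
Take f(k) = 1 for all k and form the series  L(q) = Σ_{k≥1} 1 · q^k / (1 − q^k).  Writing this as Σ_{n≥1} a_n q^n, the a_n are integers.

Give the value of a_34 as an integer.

[q^34] f(34)=1,f(17)=1,f(2)=1,f(1)=1 ⇒ 4

a_34 = 4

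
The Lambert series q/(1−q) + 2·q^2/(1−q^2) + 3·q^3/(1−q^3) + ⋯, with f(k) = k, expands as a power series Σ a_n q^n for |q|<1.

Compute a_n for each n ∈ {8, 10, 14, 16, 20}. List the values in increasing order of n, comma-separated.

15, 18, 24, 31, 42

q^8  k|8↦f(k): 8:8 4:4 2:2 1:1  a_8=15
d|10:{1,2,5,10}  Σf=1+2+5+10=18
n=14: 1·14 2·7 7·2 14·1  f→[1+2+7+14]=24
q^16  k|16↦f(k): 16:16 8:8 4:4 2:2 1:1  a_16=31
d|20:{20,10,5,4,2,1}  Σf=20+10+5+4+2+1=42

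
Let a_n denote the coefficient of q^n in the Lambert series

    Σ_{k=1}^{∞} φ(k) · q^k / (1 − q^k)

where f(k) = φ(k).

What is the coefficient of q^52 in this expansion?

q^52  k|52↦φ(k): 52:24 26:12 13:12 4:2 2:1 1:1  a_52=52

a_52 = 52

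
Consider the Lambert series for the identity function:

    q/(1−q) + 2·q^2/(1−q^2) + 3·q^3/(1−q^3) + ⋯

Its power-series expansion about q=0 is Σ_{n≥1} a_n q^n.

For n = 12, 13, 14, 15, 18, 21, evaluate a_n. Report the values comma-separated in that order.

[q^12] f(12)=12,f(6)=6,f(4)=4,f(3)=3,f(2)=2,f(1)=1 ⇒ 28
n=13: 13·1 1·13  f→[13+1]=14
[q^14] f(1)=1,f(2)=2,f(7)=7,f(14)=14 ⇒ 24
q^15  k|15↦f(k): 15:15 5:5 3:3 1:1  a_15=24
[q^18] f(1)=1,f(2)=2,f(3)=3,f(6)=6,f(9)=9,f(18)=18 ⇒ 39
d|21:{1,3,7,21}  Σf=1+3+7+21=32

28, 14, 24, 24, 39, 32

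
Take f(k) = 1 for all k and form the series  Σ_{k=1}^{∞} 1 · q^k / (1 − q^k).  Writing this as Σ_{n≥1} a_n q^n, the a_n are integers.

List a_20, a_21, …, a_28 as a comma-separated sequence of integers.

n=20: 20·1 10·2 5·4 4·5 2·10 1·20  f→[1+1+1+1+1+1]=6
q^21  k|21↦f(k): 21:1 7:1 3:1 1:1  a_21=4
d|22:{22,11,2,1}  Σf=1+1+1+1=4
d|23:{1,23}  Σf=1+1=2
d|24:{24,12,8,6,4,3,2,1}  Σf=1+1+1+1+1+1+1+1=8
n=25: 25·1 5·5 1·25  f→[1+1+1]=3
[q^26] f(1)=1,f(2)=1,f(13)=1,f(26)=1 ⇒ 4
n=27: 1·27 3·9 9·3 27·1  f→[1+1+1+1]=4
q^28  k|28↦f(k): 28:1 14:1 7:1 4:1 2:1 1:1  a_28=6

6, 4, 4, 2, 8, 3, 4, 4, 6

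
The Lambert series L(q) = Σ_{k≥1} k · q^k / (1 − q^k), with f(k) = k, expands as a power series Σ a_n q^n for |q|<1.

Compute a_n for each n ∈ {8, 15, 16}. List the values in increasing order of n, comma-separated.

15, 24, 31

d|8:{8,4,2,1}  Σf=8+4+2+1=15
d|15:{15,5,3,1}  Σf=15+5+3+1=24
q^16  k|16↦f(k): 1:1 2:2 4:4 8:8 16:16  a_16=31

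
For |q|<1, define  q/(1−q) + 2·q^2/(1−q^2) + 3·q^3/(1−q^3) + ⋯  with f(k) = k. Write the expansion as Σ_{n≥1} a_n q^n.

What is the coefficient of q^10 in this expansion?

n=10: 10·1 5·2 2·5 1·10  f→[10+5+2+1]=18

a_10 = 18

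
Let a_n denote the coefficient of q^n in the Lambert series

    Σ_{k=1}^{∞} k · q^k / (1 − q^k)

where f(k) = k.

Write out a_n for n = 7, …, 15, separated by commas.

q^7  k|7↦f(k): 1:1 7:7  a_7=8
d|8:{1,2,4,8}  Σf=1+2+4+8=15
d|9:{9,3,1}  Σf=9+3+1=13
[q^10] f(10)=10,f(5)=5,f(2)=2,f(1)=1 ⇒ 18
[q^11] f(1)=1,f(11)=11 ⇒ 12
d|12:{1,2,3,4,6,12}  Σf=1+2+3+4+6+12=28
d|13:{1,13}  Σf=1+13=14
n=14: 14·1 7·2 2·7 1·14  f→[14+7+2+1]=24
n=15: 15·1 5·3 3·5 1·15  f→[15+5+3+1]=24

8, 15, 13, 18, 12, 28, 14, 24, 24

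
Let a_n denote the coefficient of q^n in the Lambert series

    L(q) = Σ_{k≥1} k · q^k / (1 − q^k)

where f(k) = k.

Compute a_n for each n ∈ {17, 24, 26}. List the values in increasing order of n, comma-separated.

18, 60, 42

q^17  k|17↦f(k): 1:1 17:17  a_17=18
d|24:{24,12,8,6,4,3,2,1}  Σf=24+12+8+6+4+3+2+1=60
[q^26] f(1)=1,f(2)=2,f(13)=13,f(26)=26 ⇒ 42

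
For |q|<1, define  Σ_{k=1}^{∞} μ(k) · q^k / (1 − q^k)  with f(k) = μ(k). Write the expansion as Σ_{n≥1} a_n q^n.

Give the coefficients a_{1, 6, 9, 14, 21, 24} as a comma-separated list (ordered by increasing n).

1, 0, 0, 0, 0, 0

[q^1] μ(1)=1 ⇒ 1
n=6: 1·6 2·3 3·2 6·1  μ→[1+(-1)+(-1)+1]=0
[q^9] μ(9)=0,μ(3)=-1,μ(1)=1 ⇒ 0
q^14  k|14↦μ(k): 1:1 2:-1 7:-1 14:1  a_14=0
n=21: 21·1 7·3 3·7 1·21  μ→[1+(-1)+(-1)+1]=0
n=24: 1·24 2·12 3·8 4·6 6·4 8·3 12·2 24·1  μ→[1+(-1)+(-1)+0+1+0+0+0]=0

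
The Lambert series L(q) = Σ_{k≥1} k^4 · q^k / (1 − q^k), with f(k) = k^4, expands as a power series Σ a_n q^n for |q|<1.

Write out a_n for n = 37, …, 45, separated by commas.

1874162, 2215474, 2342084, 2734994, 2825762, 3348388, 3418802, 3997266, 4158518

n=37: 1·37 37·1  f→[1+1874161]=1874162
d|38:{38,19,2,1}  Σf=2085136+130321+16+1=2215474
q^39  k|39↦f(k): 39:2313441 13:28561 3:81 1:1  a_39=2342084
d|40:{40,20,10,8,5,4,2,1}  Σf=2560000+160000+10000+4096+625+256+16+1=2734994
d|41:{41,1}  Σf=2825761+1=2825762
n=42: 1·42 2·21 3·14 6·7 7·6 14·3 21·2 42·1  f→[1+16+81+1296+2401+38416+194481+3111696]=3348388
d|43:{1,43}  Σf=1+3418801=3418802
n=44: 44·1 22·2 11·4 4·11 2·22 1·44  f→[3748096+234256+14641+256+16+1]=3997266
d|45:{1,3,5,9,15,45}  Σf=1+81+625+6561+50625+4100625=4158518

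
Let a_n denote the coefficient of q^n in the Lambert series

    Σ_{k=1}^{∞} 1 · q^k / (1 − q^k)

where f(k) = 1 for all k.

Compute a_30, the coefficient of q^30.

d|30:{30,15,10,6,5,3,2,1}  Σf=1+1+1+1+1+1+1+1=8

a_30 = 8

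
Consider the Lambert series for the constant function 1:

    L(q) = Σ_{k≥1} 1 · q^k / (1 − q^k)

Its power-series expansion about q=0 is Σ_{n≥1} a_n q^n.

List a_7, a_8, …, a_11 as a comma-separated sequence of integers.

[q^7] f(1)=1,f(7)=1 ⇒ 2
d|8:{1,2,4,8}  Σf=1+1+1+1=4
d|9:{9,3,1}  Σf=1+1+1=3
q^10  k|10↦f(k): 1:1 2:1 5:1 10:1  a_10=4
d|11:{11,1}  Σf=1+1=2

2, 4, 3, 4, 2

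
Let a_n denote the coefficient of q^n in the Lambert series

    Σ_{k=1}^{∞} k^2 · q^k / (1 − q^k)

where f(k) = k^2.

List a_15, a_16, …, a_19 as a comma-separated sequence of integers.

d|15:{1,3,5,15}  Σf=1+9+25+225=260
[q^16] f(1)=1,f(2)=4,f(4)=16,f(8)=64,f(16)=256 ⇒ 341
[q^17] f(1)=1,f(17)=289 ⇒ 290
n=18: 1·18 2·9 3·6 6·3 9·2 18·1  f→[1+4+9+36+81+324]=455
[q^19] f(1)=1,f(19)=361 ⇒ 362

260, 341, 290, 455, 362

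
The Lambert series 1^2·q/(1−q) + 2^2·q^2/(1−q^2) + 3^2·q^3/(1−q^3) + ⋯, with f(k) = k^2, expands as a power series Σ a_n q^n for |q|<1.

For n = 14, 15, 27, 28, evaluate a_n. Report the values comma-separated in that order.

250, 260, 820, 1050

q^14  k|14↦f(k): 14:196 7:49 2:4 1:1  a_14=250
d|15:{15,5,3,1}  Σf=225+25+9+1=260
q^27  k|27↦f(k): 1:1 3:9 9:81 27:729  a_27=820
[q^28] f(1)=1,f(2)=4,f(4)=16,f(7)=49,f(14)=196,f(28)=784 ⇒ 1050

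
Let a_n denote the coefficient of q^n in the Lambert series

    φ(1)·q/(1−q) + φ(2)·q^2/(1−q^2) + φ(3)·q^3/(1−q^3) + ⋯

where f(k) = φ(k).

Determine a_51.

d|51:{1,3,17,51}  Σφ=1+2+16+32=51

a_51 = 51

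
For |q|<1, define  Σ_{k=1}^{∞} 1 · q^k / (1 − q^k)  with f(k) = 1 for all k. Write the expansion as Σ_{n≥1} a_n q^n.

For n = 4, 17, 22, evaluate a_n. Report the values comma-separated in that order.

d|4:{4,2,1}  Σf=1+1+1=3
d|17:{17,1}  Σf=1+1=2
q^22  k|22↦f(k): 1:1 2:1 11:1 22:1  a_22=4

3, 2, 4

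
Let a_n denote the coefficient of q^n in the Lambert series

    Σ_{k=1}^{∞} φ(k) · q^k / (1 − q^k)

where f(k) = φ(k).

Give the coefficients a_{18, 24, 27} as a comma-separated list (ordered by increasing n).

n=18: 1·18 2·9 3·6 6·3 9·2 18·1  φ→[1+1+2+2+6+6]=18
q^24  k|24↦φ(k): 1:1 2:1 3:2 4:2 6:2 8:4 12:4 24:8  a_24=24
n=27: 1·27 3·9 9·3 27·1  φ→[1+2+6+18]=27

18, 24, 27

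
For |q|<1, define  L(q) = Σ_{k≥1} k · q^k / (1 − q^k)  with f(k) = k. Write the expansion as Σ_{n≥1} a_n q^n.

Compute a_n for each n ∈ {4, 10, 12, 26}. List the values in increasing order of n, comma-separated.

7, 18, 28, 42

d|4:{1,2,4}  Σf=1+2+4=7
d|10:{10,5,2,1}  Σf=10+5+2+1=18
d|12:{1,2,3,4,6,12}  Σf=1+2+3+4+6+12=28
q^26  k|26↦f(k): 1:1 2:2 13:13 26:26  a_26=42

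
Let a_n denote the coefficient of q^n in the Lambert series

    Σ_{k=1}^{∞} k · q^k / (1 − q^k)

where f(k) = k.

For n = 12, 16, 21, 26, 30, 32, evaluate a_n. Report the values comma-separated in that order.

n=12: 1·12 2·6 3·4 4·3 6·2 12·1  f→[1+2+3+4+6+12]=28
n=16: 1·16 2·8 4·4 8·2 16·1  f→[1+2+4+8+16]=31
d|21:{21,7,3,1}  Σf=21+7+3+1=32
q^26  k|26↦f(k): 26:26 13:13 2:2 1:1  a_26=42
[q^30] f(1)=1,f(2)=2,f(3)=3,f(5)=5,f(6)=6,f(10)=10,f(15)=15,f(30)=30 ⇒ 72
[q^32] f(1)=1,f(2)=2,f(4)=4,f(8)=8,f(16)=16,f(32)=32 ⇒ 63

28, 31, 32, 42, 72, 63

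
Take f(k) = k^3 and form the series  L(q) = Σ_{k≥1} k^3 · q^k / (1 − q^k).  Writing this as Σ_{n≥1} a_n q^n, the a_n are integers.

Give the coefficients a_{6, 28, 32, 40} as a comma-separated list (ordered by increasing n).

d|6:{1,2,3,6}  Σf=1+8+27+216=252
d|28:{28,14,7,4,2,1}  Σf=21952+2744+343+64+8+1=25112
d|32:{32,16,8,4,2,1}  Σf=32768+4096+512+64+8+1=37449
n=40: 1·40 2·20 4·10 5·8 8·5 10·4 20·2 40·1  f→[1+8+64+125+512+1000+8000+64000]=73710

252, 25112, 37449, 73710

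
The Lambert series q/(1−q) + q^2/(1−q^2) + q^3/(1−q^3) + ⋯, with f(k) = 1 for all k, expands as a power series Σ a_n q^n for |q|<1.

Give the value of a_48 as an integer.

a_48 = 10

[q^48] f(48)=1,f(24)=1,f(16)=1,f(12)=1,f(8)=1,f(6)=1,f(4)=1,f(3)=1,f(2)=1,f(1)=1 ⇒ 10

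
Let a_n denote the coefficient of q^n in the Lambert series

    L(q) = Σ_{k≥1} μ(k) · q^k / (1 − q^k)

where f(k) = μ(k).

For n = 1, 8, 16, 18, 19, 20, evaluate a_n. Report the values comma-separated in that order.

1, 0, 0, 0, 0, 0

q^1  k|1↦μ(k): 1:1  a_1=1
d|8:{8,4,2,1}  Σμ=0+0+(-1)+1=0
[q^16] μ(16)=0,μ(8)=0,μ(4)=0,μ(2)=-1,μ(1)=1 ⇒ 0
q^18  k|18↦μ(k): 18:0 9:0 6:1 3:-1 2:-1 1:1  a_18=0
n=19: 19·1 1·19  μ→[(-1)+1]=0
n=20: 1·20 2·10 4·5 5·4 10·2 20·1  μ→[1+(-1)+0+(-1)+1+0]=0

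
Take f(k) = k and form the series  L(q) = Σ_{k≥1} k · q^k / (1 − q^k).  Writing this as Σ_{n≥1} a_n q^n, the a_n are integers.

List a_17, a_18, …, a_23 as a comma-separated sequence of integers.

18, 39, 20, 42, 32, 36, 24

n=17: 17·1 1·17  f→[17+1]=18
q^18  k|18↦f(k): 1:1 2:2 3:3 6:6 9:9 18:18  a_18=39
n=19: 19·1 1·19  f→[19+1]=20
d|20:{20,10,5,4,2,1}  Σf=20+10+5+4+2+1=42
q^21  k|21↦f(k): 1:1 3:3 7:7 21:21  a_21=32
d|22:{1,2,11,22}  Σf=1+2+11+22=36
n=23: 23·1 1·23  f→[23+1]=24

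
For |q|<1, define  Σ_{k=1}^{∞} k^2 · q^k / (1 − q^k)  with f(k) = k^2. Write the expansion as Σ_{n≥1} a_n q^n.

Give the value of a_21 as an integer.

q^21  k|21↦f(k): 21:441 7:49 3:9 1:1  a_21=500

a_21 = 500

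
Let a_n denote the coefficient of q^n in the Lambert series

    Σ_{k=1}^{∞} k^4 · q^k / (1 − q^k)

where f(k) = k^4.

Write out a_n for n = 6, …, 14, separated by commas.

1394, 2402, 4369, 6643, 10642, 14642, 22386, 28562, 40834

d|6:{6,3,2,1}  Σf=1296+81+16+1=1394
q^7  k|7↦f(k): 7:2401 1:1  a_7=2402
[q^8] f(8)=4096,f(4)=256,f(2)=16,f(1)=1 ⇒ 4369
[q^9] f(1)=1,f(3)=81,f(9)=6561 ⇒ 6643
d|10:{1,2,5,10}  Σf=1+16+625+10000=10642
d|11:{11,1}  Σf=14641+1=14642
q^12  k|12↦f(k): 12:20736 6:1296 4:256 3:81 2:16 1:1  a_12=22386
n=13: 13·1 1·13  f→[28561+1]=28562
n=14: 1·14 2·7 7·2 14·1  f→[1+16+2401+38416]=40834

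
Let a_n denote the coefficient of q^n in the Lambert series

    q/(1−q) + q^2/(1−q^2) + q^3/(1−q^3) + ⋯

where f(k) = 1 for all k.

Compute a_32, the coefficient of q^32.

q^32  k|32↦f(k): 32:1 16:1 8:1 4:1 2:1 1:1  a_32=6

a_32 = 6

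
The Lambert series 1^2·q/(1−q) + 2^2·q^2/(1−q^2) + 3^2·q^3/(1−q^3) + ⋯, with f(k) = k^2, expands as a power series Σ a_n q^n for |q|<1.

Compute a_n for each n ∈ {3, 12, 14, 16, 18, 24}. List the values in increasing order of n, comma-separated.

10, 210, 250, 341, 455, 850

[q^3] f(3)=9,f(1)=1 ⇒ 10
n=12: 12·1 6·2 4·3 3·4 2·6 1·12  f→[144+36+16+9+4+1]=210
d|14:{1,2,7,14}  Σf=1+4+49+196=250
d|16:{16,8,4,2,1}  Σf=256+64+16+4+1=341
n=18: 18·1 9·2 6·3 3·6 2·9 1·18  f→[324+81+36+9+4+1]=455
d|24:{1,2,3,4,6,8,12,24}  Σf=1+4+9+16+36+64+144+576=850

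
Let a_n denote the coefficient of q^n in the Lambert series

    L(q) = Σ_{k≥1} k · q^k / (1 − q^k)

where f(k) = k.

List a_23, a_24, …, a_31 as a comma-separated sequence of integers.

24, 60, 31, 42, 40, 56, 30, 72, 32

[q^23] f(23)=23,f(1)=1 ⇒ 24
d|24:{1,2,3,4,6,8,12,24}  Σf=1+2+3+4+6+8+12+24=60
[q^25] f(25)=25,f(5)=5,f(1)=1 ⇒ 31
d|26:{1,2,13,26}  Σf=1+2+13+26=42
n=27: 27·1 9·3 3·9 1·27  f→[27+9+3+1]=40
n=28: 1·28 2·14 4·7 7·4 14·2 28·1  f→[1+2+4+7+14+28]=56
n=29: 29·1 1·29  f→[29+1]=30
d|30:{30,15,10,6,5,3,2,1}  Σf=30+15+10+6+5+3+2+1=72
d|31:{31,1}  Σf=31+1=32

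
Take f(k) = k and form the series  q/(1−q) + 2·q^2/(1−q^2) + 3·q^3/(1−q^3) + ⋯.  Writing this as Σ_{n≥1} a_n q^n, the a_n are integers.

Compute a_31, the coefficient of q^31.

n=31: 31·1 1·31  f→[31+1]=32

a_31 = 32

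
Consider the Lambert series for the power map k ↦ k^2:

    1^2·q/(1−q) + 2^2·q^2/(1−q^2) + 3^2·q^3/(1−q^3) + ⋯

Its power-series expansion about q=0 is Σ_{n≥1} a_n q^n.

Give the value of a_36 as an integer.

a_36 = 1911

n=36: 36·1 18·2 12·3 9·4 6·6 4·9 3·12 2·18 1·36  f→[1296+324+144+81+36+16+9+4+1]=1911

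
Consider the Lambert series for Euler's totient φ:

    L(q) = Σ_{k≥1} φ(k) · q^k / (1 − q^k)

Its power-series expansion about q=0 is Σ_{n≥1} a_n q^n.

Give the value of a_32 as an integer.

[q^32] φ(32)=16,φ(16)=8,φ(8)=4,φ(4)=2,φ(2)=1,φ(1)=1 ⇒ 32

a_32 = 32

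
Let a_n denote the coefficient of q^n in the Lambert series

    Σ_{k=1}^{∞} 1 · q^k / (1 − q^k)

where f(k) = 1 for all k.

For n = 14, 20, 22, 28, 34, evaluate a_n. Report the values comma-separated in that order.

d|14:{1,2,7,14}  Σf=1+1+1+1=4
d|20:{20,10,5,4,2,1}  Σf=1+1+1+1+1+1=6
n=22: 1·22 2·11 11·2 22·1  f→[1+1+1+1]=4
d|28:{28,14,7,4,2,1}  Σf=1+1+1+1+1+1=6
n=34: 1·34 2·17 17·2 34·1  f→[1+1+1+1]=4

4, 6, 4, 6, 4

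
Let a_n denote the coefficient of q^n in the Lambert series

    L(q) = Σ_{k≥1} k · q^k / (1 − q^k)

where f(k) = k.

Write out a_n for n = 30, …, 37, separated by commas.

[q^30] f(1)=1,f(2)=2,f(3)=3,f(5)=5,f(6)=6,f(10)=10,f(15)=15,f(30)=30 ⇒ 72
q^31  k|31↦f(k): 31:31 1:1  a_31=32
q^32  k|32↦f(k): 1:1 2:2 4:4 8:8 16:16 32:32  a_32=63
q^33  k|33↦f(k): 1:1 3:3 11:11 33:33  a_33=48
d|34:{34,17,2,1}  Σf=34+17+2+1=54
[q^35] f(35)=35,f(7)=7,f(5)=5,f(1)=1 ⇒ 48
[q^36] f(1)=1,f(2)=2,f(3)=3,f(4)=4,f(6)=6,f(9)=9,f(12)=12,f(18)=18,f(36)=36 ⇒ 91
q^37  k|37↦f(k): 1:1 37:37  a_37=38

72, 32, 63, 48, 54, 48, 91, 38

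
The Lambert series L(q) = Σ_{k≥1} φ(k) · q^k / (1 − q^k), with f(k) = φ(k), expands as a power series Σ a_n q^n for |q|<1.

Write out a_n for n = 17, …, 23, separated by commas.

[q^17] φ(17)=16,φ(1)=1 ⇒ 17
n=18: 18·1 9·2 6·3 3·6 2·9 1·18  φ→[6+6+2+2+1+1]=18
q^19  k|19↦φ(k): 1:1 19:18  a_19=19
n=20: 1·20 2·10 4·5 5·4 10·2 20·1  φ→[1+1+2+4+4+8]=20
[q^21] φ(1)=1,φ(3)=2,φ(7)=6,φ(21)=12 ⇒ 21
q^22  k|22↦φ(k): 22:10 11:10 2:1 1:1  a_22=22
n=23: 23·1 1·23  φ→[22+1]=23

17, 18, 19, 20, 21, 22, 23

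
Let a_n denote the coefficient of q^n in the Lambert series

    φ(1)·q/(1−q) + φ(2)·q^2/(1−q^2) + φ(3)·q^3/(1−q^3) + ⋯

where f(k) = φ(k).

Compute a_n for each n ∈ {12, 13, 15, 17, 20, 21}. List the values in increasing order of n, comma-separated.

n=12: 12·1 6·2 4·3 3·4 2·6 1·12  φ→[4+2+2+2+1+1]=12
n=13: 1·13 13·1  φ→[1+12]=13
q^15  k|15↦φ(k): 1:1 3:2 5:4 15:8  a_15=15
q^17  k|17↦φ(k): 17:16 1:1  a_17=17
d|20:{20,10,5,4,2,1}  Σφ=8+4+4+2+1+1=20
d|21:{1,3,7,21}  Σφ=1+2+6+12=21

12, 13, 15, 17, 20, 21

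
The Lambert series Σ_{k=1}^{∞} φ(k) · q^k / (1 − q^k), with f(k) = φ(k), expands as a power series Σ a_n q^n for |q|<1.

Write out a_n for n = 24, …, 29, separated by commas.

[q^24] φ(24)=8,φ(12)=4,φ(8)=4,φ(6)=2,φ(4)=2,φ(3)=2,φ(2)=1,φ(1)=1 ⇒ 24
d|25:{1,5,25}  Σφ=1+4+20=25
n=26: 1·26 2·13 13·2 26·1  φ→[1+1+12+12]=26
d|27:{1,3,9,27}  Σφ=1+2+6+18=27
[q^28] φ(1)=1,φ(2)=1,φ(4)=2,φ(7)=6,φ(14)=6,φ(28)=12 ⇒ 28
n=29: 1·29 29·1  φ→[1+28]=29

24, 25, 26, 27, 28, 29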